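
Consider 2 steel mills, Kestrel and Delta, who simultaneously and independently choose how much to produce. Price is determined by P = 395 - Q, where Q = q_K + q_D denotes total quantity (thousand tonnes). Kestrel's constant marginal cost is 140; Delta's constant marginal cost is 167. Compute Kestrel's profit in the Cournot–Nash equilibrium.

8836

Kestrel's profit: π_K = (395 - Q)q_K - (140q_K). Setting ∂π_K/∂q_K = 0: 255 - 2q_K - (q_D) = 0.
Delta's first-order condition: 228 - 2q_D - (q_K) = 0.
Best responses: q_K = (255 - q_D)/2, q_D = (228 - q_K)/2.
Solving the pair: q_K = 94, q_D = 67.
Price P = 395 - 161 = 234.
Kestrel's profit: (234 - 140)·94 = 8836.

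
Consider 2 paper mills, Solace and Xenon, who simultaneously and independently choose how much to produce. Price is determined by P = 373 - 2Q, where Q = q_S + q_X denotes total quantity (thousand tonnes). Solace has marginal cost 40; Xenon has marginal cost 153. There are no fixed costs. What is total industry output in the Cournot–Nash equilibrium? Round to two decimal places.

Solace's profit: π_S = (373 - 2Q)q_S - (40q_S). Setting ∂π_S/∂q_S = 0: 333 - 4q_S - 2(q_X) = 0.
Xenon's profit: π_X = (373 - 2Q)q_X - (153q_X). Setting ∂π_X/∂q_X = 0: 220 - 4q_X - 2(q_S) = 0.
So q_S = (333 - 2q_X)/4 and q_X = (220 - 2q_S)/4.
Solving the pair: q_S = 223/3, q_X = 107/6.
Total output Q = 223/3 + 107/6 = 553/6.

92.17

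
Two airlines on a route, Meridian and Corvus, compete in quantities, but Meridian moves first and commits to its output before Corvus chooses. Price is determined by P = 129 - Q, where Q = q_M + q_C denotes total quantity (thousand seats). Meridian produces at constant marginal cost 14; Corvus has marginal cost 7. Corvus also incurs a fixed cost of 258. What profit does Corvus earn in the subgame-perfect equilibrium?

Solve by backward induction. Given q_M, the follower Corvus maximises π_C = (129 - q_M - q_C)q_C - 7q_C.
Setting the follower's marginal profit to zero, 122 - q_M - 2q_C = 0, i.e. q_C = (122 - q_M)/2.
Meridian substitutes q_C(q_M) into its own profit: π_M = q_M(129 - q_M - (122 - q_M)/2) - 14q_M = (68 - (1/2)q_M)q_M - 14q_M.
The leader's first-order condition 54 - q_M = 0 yields q_M = 54.
Then q_C = (122 - 54)/2 = 34.
Price P = 129 - 88 = 41.
Corvus's profit: (41 - 7)·34 - 258 = 898.

898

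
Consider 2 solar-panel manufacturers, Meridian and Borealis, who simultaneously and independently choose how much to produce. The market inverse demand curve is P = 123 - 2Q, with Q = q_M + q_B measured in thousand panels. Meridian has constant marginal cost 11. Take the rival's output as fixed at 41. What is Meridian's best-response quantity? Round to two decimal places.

With the rival's output fixed at 41, Meridian's profit is π_M = (123 - 2·41 - 2q_M)q_M - (11q_M) = (41 - 2q_M)q_M - (11q_M).
∂π_M/∂q_M = 30 - 4q_M = 0, so q_M = 15/2.

7.50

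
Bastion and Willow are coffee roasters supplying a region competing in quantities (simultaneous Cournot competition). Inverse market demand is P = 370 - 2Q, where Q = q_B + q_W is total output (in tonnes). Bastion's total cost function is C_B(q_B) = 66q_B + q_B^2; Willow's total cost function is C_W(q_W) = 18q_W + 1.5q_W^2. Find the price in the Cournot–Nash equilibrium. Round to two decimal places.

Bastion's profit: π_B = (370 - 2Q)q_B - (66q_B + q_B²). Setting ∂π_B/∂q_B = 0: 304 - 6q_B - 2(q_W) = 0.
Willow's first-order condition: 352 - 7q_W - 2(q_B) = 0.
So q_B = (304 - 2q_W)/6 and q_W = (352 - 2q_B)/7.
Solving the pair: q_B = 712/19, q_W = 752/19.
Total output Q = 1464/19, so price P = 370 - 2·(1464/19) = 215.8947.

215.89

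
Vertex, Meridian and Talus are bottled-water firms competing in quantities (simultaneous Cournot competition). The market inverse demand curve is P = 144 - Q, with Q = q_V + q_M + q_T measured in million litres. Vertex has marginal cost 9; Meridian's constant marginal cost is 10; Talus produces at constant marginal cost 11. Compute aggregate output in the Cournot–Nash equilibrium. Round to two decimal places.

100.50

Vertex's profit: π_V = (144 - Q)q_V - (9q_V). Setting ∂π_V/∂q_V = 0: 135 - 2q_V - (q_M + q_T) = 0.
Meridian's profit: π_M = (144 - Q)q_M - (10q_M). Setting ∂π_M/∂q_M = 0: 134 - 2q_M - (q_V + q_T) = 0.
Talus's profit: π_T = (144 - Q)q_T - (11q_T). Setting ∂π_T/∂q_T = 0: 133 - 2q_T - (q_V + q_M) = 0.
Adding the 3 first-order conditions: 402 − 4Q = 0, so Q = 201/2.
Back-substituting: q_V = (135 − 201/2) = 69/2, q_M = (134 − 201/2) = 67/2, q_T = (133 − 201/2) = 65/2.
Total output Q = 69/2 + 67/2 + 65/2 = 201/2.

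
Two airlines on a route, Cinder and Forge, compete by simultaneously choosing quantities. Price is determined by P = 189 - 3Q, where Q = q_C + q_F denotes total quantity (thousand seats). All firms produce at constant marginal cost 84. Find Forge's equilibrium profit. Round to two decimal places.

A representative firm's profit is π_i = q_i(189 - 3Q) - 84q_i.
First-order condition (treating rivals' output as given): 105 - 6q_i - 3q_j = 0.
By symmetry each firm produces the same amount; substituting q_j = q_i yields q_i = 105/9 = 35/3.
Price P = 189 - 3·(70/3) = 119.
Forge's profit: (119 - 84)·(35/3) = 1225/3.

408.33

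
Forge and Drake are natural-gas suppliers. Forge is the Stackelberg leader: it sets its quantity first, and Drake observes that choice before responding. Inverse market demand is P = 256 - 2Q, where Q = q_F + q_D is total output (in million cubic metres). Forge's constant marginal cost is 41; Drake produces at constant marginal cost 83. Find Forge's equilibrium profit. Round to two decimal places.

4128.06

The follower Drake best-responds to any q_F: π_D = (256 - 2Q)q_D - 83q_D.
∂π_D/∂q_D = 173 - 2q_F - 4q_D = 0 gives the reaction function q_D = (173 - 2q_F)/4.
The leader anticipates this reaction. Substituting into P = 256 - 2Q gives P = 339/2 - q_F, so π_F = (339/2 - q_F)q_F - 41q_F.
Leader FOC: 257/2 - 2q_F = 0, so q_F = 257/4.
Then q_D = (173 - 2·(257/4))/4 = 89/8.
Price P = 256 - 2·(603/8) = 421/4.
Forge's profit: (421/4 - 41)·(257/4) = 4128.0625.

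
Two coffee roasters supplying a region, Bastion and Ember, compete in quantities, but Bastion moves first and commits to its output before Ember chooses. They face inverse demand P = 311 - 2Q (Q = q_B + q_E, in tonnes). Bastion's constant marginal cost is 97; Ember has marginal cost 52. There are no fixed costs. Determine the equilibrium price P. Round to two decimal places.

139.25

The follower Ember best-responds to any q_B: π_E = (311 - 2Q)q_E - 52q_E.
∂π_E/∂q_E = 259 - 2q_B - 4q_E = 0 gives the reaction function q_E = (259 - 2q_B)/4.
Bastion substitutes q_E(q_B) into its own profit: π_B = q_B(311 - 2q_B - (259 - 2q_B)/2) - 97q_B = (363/2 - q_B)q_B - 97q_B.
The leader's first-order condition 169/2 - 2q_B = 0 yields q_B = 169/4.
Then q_E = (259 - 2·(169/4))/4 = 349/8.
Total output Q = 687/8, so price P = 311 - 2·(687/8) = 557/4.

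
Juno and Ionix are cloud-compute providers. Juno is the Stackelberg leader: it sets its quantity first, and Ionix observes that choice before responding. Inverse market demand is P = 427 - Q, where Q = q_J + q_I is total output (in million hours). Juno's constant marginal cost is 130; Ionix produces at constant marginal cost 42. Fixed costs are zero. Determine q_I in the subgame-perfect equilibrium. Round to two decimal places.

140.25

Solve by backward induction. Given q_J, the follower Ionix maximises π_I = (427 - q_J - q_I)q_I - 42q_I.
Follower FOC: 385 - q_J - 2q_I = 0, so q_I(q_J) = (385 - q_J)/2.
The leader anticipates this reaction. Substituting into P = 427 - Q gives P = 469/2 - (1/2)q_J, so π_J = (469/2 - (1/2)q_J)q_J - 130q_J.
The leader's first-order condition 209/2 - q_J = 0 yields q_J = 209/2.
Then q_I = (385 - 209/2)/2 = 561/4.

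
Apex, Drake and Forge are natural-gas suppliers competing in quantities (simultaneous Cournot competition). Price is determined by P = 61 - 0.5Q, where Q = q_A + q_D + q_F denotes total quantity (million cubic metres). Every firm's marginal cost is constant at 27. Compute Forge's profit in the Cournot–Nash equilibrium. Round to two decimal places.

Each firm earns π_i = (61 - 0.5Q)q_i - 27q_i.
Setting ∂π_i/∂q_i = 0 with rivals' quantities fixed: 34 - q_i - (1/2)·Σ_{j≠i} q_j = 0.
By symmetry each firm produces the same amount; substituting Σ_{j≠i} q_j = 2q_i yields q_i = 34/2 = 17.
Price P = 61 - (1/2)·51 = 71/2.
Forge's profit: (71/2 - 27)·17 = 289/2.

144.50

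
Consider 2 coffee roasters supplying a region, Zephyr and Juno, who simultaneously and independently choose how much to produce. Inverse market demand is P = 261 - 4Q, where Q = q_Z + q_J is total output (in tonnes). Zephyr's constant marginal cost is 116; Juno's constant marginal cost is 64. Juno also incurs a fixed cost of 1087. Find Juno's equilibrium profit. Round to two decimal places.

Zephyr's profit: π_Z = (261 - 4Q)q_Z - (116q_Z). Setting ∂π_Z/∂q_Z = 0: 145 - 8q_Z - 4(q_J) = 0.
Juno's profit: π_J = (261 - 4Q)q_J - (64q_J). Setting ∂π_J/∂q_J = 0: 197 - 8q_J - 4(q_Z) = 0.
Best responses: q_Z = (145 - 4q_J)/8, q_J = (197 - 4q_Z)/8.
Solving the pair: q_Z = 31/4, q_J = 83/4.
Price P = 261 - 4·(57/2) = 147.
Juno's profit: (147 - 64)·(83/4) - 1087 = 635.2500.

635.25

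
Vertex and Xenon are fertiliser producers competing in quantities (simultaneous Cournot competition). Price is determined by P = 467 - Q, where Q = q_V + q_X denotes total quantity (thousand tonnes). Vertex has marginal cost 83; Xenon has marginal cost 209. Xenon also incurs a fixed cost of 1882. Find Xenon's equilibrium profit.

54

Vertex's profit: π_V = (467 - Q)q_V - (83q_V). Setting ∂π_V/∂q_V = 0: 384 - 2q_V - (q_X) = 0.
Xenon's first-order condition: 258 - 2q_X - (q_V) = 0.
So q_V = (384 - q_X)/2 and q_X = (258 - q_V)/2.
Solving the pair: q_V = 170, q_X = 44.
Price P = 467 - 214 = 253.
Xenon's profit: (253 - 209)·44 - 1882 = 54.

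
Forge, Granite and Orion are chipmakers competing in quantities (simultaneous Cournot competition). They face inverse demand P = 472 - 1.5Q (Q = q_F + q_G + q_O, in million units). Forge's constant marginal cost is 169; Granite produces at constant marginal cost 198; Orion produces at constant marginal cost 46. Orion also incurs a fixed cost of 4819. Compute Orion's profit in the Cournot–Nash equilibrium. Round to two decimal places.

15656.04

Forge's profit: π_F = (472 - 1.5Q)q_F - (169q_F). Setting ∂π_F/∂q_F = 0: 303 - 3q_F - (3/2)(q_G + q_O) = 0.
Granite's first-order condition: 274 - 3q_G - (3/2)(q_F + q_O) = 0.
Orion's profit: π_O = (472 - 1.5Q)q_O - (46q_O). Setting ∂π_O/∂q_O = 0: 426 - 3q_O - (3/2)(q_F + q_G) = 0.
Adding the 3 conditions: 1003 − 3Q − 3Q = 0, i.e. Q = 1003/6.
Back-substituting: q_F = (303 − 1003/4)/(3/2) = 209/6, q_G = (274 − 1003/4)/(3/2) = 31/2, q_O = (426 − 1003/4)/(3/2) = 701/6.
Price P = 472 - (3/2)·(1003/6) = 885/4.
Orion's profit: (885/4 - 46)·(701/6) - 4819 = 15656.0417.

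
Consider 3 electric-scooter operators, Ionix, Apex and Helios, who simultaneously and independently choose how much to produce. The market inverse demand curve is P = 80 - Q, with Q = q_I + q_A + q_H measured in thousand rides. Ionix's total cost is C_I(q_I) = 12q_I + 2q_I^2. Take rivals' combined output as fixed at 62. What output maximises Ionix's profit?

With rivals' combined output fixed at 62, Ionix's profit is π_I = (80 - 62 - q_I)q_I - (12q_I + 2q_I²) = (18 - q_I)q_I - (12q_I + 2q_I²).
∂π_I/∂q_I = 6 - 6q_I = 0, so q_I = 1.

1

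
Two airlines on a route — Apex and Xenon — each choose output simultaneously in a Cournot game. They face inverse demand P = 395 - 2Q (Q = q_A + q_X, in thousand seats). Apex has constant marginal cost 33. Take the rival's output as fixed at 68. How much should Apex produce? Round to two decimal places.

With the rival's output fixed at 68, Apex's profit is π_A = (395 - 2·68 - 2q_A)q_A - (33q_A) = (259 - 2q_A)q_A - (33q_A).
∂π_A/∂q_A = 226 - 4q_A = 0, so q_A = 113/2.

56.50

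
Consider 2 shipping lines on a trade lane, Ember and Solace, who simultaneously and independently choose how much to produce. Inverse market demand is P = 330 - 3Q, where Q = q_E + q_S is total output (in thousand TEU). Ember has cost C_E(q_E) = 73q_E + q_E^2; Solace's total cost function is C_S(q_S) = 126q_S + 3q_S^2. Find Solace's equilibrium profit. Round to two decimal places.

Ember's profit: π_E = (330 - 3Q)q_E - (73q_E + q_E²). Setting ∂π_E/∂q_E = 0: 257 - 8q_E - 3(q_S) = 0.
Solace's profit: π_S = (330 - 3Q)q_S - (126q_S + 3q_S²). Setting ∂π_S/∂q_S = 0: 204 - 12q_S - 3(q_E) = 0.
So q_E = (257 - 3q_S)/8 and q_S = (204 - 3q_E)/12.
Substituting one into the other gives q_E = 824/29 and q_S = 287/29.
Price P = 330 - 3·(1111/29) = 215.0690.
Solace's profit: 215.0690·(287/29) - 126·(287/29) - 3(287/29)² = 587.6504.

587.65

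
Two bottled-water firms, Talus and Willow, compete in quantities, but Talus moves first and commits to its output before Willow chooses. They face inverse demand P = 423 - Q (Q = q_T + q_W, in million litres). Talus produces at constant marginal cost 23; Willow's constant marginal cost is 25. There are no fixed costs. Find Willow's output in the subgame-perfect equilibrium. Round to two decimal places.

Solve by backward induction. Given q_T, the follower Willow maximises π_W = (423 - q_T - q_W)q_W - 25q_W.
∂π_W/∂q_W = 398 - q_T - 2q_W = 0 gives the reaction function q_W = (398 - q_T)/2.
The leader anticipates this reaction. Substituting into P = 423 - Q gives P = 224 - (1/2)q_T, so π_T = (224 - (1/2)q_T)q_T - 23q_T.
The leader's first-order condition 201 - q_T = 0 yields q_T = 201.
Then q_W = (398 - 201)/2 = 197/2.

98.50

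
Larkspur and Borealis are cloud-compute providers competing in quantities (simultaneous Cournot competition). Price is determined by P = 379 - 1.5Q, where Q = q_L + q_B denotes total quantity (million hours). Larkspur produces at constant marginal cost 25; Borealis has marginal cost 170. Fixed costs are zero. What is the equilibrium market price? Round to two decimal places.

Larkspur's profit: π_L = (379 - 1.5Q)q_L - (25q_L). Setting ∂π_L/∂q_L = 0: 354 - 3q_L - (3/2)(q_B) = 0.
Borealis's profit: π_B = (379 - 1.5Q)q_B - (170q_B). Setting ∂π_B/∂q_B = 0: 209 - 3q_B - (3/2)(q_L) = 0.
So q_L = (354 - (3/2)q_B)/3 and q_B = (209 - (3/2)q_L)/3.
Solving the pair: q_L = 998/9, q_B = 128/9.
Total output Q = 1126/9, so price P = 379 - (3/2)·(1126/9) = 574/3.

191.33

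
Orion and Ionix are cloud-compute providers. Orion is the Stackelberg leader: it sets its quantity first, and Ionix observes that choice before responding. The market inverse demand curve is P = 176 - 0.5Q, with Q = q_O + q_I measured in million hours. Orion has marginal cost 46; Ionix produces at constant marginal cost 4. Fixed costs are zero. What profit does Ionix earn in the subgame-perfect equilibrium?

Solve by backward induction. Given q_O, the follower Ionix maximises π_I = (176 - (1/2)q_O - (1/2)q_I)q_I - 4q_I.
Setting the follower's marginal profit to zero, 172 - (1/2)q_O - q_I = 0, i.e. q_I = (172 - (1/2)q_O).
The leader anticipates this reaction. Substituting into P = 176 - 0.5Q gives P = 90 - (1/4)q_O, so π_O = (90 - (1/4)q_O)q_O - 46q_O.
The leader's first-order condition 44 - (1/2)q_O = 0 yields q_O = 88.
Then q_I = (172 - (1/2)·88) = 128.
Price P = 176 - (1/2)·216 = 68.
Ionix's profit: (68 - 4)·128 = 8192.

8192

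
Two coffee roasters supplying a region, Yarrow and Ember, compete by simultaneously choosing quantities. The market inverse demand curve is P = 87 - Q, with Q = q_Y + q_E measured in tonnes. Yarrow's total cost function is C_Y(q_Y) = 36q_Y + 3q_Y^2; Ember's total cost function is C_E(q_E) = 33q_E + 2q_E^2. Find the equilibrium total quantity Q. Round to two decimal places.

13.47

Yarrow's profit: π_Y = (87 - Q)q_Y - (36q_Y + 3q_Y²). Setting ∂π_Y/∂q_Y = 0: 51 - 8q_Y - (q_E) = 0.
Ember's first-order condition: 54 - 6q_E - (q_Y) = 0.
Rearranging gives the reaction functions q_Y = (51 - q_E)/8 and q_E = (54 - q_Y)/6.
Substituting one into the other gives q_Y = 252/47 and q_E = 381/47.
Total output Q = 252/47 + 381/47 = 633/47.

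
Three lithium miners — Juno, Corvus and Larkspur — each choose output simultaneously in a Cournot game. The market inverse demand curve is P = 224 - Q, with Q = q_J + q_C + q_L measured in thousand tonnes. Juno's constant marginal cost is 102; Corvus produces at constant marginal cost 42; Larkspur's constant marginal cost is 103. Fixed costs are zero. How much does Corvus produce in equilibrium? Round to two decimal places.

Juno's profit: π_J = (224 - Q)q_J - (102q_J). Setting ∂π_J/∂q_J = 0: 122 - 2q_J - (q_C + q_L) = 0.
Corvus's profit: π_C = (224 - Q)q_C - (42q_C). Setting ∂π_C/∂q_C = 0: 182 - 2q_C - (q_J + q_L) = 0.
Larkspur's first-order condition: 121 - 2q_L - (q_J + q_C) = 0.
Adding the 3 first-order conditions: 425 − 4Q = 0, so Q = 425/4.
Back-substituting: q_J = (122 − 425/4) = 63/4, q_C = (182 − 425/4) = 303/4, q_L = (121 − 425/4) = 59/4.

75.75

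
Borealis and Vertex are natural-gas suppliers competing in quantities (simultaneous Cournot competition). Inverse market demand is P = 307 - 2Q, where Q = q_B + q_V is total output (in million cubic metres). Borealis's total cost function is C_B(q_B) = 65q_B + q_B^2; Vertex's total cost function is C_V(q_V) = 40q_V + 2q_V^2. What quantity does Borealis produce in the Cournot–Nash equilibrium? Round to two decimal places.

31.86

Borealis's profit: π_B = (307 - 2Q)q_B - (65q_B + q_B²). Setting ∂π_B/∂q_B = 0: 242 - 6q_B - 2(q_V) = 0.
Vertex's first-order condition: 267 - 8q_V - 2(q_B) = 0.
So q_B = (242 - 2q_V)/6 and q_V = (267 - 2q_B)/8.
Solving the pair: q_B = 701/22, q_V = 559/22.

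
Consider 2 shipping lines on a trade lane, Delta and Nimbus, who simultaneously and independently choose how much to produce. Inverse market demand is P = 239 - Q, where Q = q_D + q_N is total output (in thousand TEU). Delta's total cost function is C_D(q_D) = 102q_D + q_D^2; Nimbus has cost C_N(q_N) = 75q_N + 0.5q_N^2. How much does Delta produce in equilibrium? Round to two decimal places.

Delta's profit: π_D = (239 - Q)q_D - (102q_D + q_D²). Setting ∂π_D/∂q_D = 0: 137 - 4q_D - (q_N) = 0.
Nimbus's profit: π_N = (239 - Q)q_N - (75q_N + (1/2)q_N²). Setting ∂π_N/∂q_N = 0: 164 - 3q_N - (q_D) = 0.
Best responses: q_D = (137 - q_N)/4, q_N = (164 - q_D)/3.
Solving the pair: q_D = 247/11, q_N = 519/11.

22.45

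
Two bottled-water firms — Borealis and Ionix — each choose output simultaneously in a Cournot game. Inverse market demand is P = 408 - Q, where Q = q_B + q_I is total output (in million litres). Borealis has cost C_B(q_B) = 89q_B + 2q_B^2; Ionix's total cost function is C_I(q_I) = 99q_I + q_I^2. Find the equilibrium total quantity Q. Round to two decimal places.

108.78

Borealis's profit: π_B = (408 - Q)q_B - (89q_B + 2q_B²). Setting ∂π_B/∂q_B = 0: 319 - 6q_B - (q_I) = 0.
Ionix's profit: π_I = (408 - Q)q_I - (99q_I + q_I²). Setting ∂π_I/∂q_I = 0: 309 - 4q_I - (q_B) = 0.
So q_B = (319 - q_I)/6 and q_I = (309 - q_B)/4.
Substituting one into the other gives q_B = 967/23 and q_I = 1535/23.
Total output Q = 967/23 + 1535/23 = 108.7826.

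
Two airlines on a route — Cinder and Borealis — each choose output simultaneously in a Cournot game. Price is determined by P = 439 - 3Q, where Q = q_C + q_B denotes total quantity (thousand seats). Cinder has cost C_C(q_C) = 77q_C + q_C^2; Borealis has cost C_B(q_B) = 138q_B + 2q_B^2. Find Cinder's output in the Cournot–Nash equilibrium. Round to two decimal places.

Cinder's profit: π_C = (439 - 3Q)q_C - (77q_C + q_C²). Setting ∂π_C/∂q_C = 0: 362 - 8q_C - 3(q_B) = 0.
Borealis's first-order condition: 301 - 10q_B - 3(q_C) = 0.
Best responses: q_C = (362 - 3q_B)/8, q_B = (301 - 3q_C)/10.
Substituting one into the other gives q_C = 38.2676 and q_B = 1322/71.

38.27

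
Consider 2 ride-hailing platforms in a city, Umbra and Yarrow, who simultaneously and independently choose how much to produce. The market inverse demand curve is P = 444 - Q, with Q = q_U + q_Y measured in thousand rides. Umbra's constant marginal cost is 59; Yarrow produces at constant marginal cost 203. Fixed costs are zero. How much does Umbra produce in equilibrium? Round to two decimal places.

Umbra's profit: π_U = (444 - Q)q_U - (59q_U). Setting ∂π_U/∂q_U = 0: 385 - 2q_U - (q_Y) = 0.
Yarrow's first-order condition: 241 - 2q_Y - (q_U) = 0.
So q_U = (385 - q_Y)/2 and q_Y = (241 - q_U)/2.
Substituting one into the other gives q_U = 529/3 and q_Y = 97/3.

176.33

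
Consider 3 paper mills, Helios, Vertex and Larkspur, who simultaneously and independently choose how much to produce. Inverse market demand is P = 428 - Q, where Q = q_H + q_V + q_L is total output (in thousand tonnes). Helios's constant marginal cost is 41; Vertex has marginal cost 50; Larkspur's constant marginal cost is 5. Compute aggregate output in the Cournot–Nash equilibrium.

Helios's profit: π_H = (428 - Q)q_H - (41q_H). Setting ∂π_H/∂q_H = 0: 387 - 2q_H - (q_V + q_L) = 0.
Vertex's first-order condition: 378 - 2q_V - (q_H + q_L) = 0.
Larkspur's first-order condition: 423 - 2q_L - (q_H + q_V) = 0.
Summing all 3 equations gives 1188 − 4Q = 0, hence Q = 297.
Back-substituting: q_H = (387 − 297) = 90, q_V = (378 − 297) = 81, q_L = (423 − 297) = 126.
Total output Q = 90 + 81 + 126 = 297.

297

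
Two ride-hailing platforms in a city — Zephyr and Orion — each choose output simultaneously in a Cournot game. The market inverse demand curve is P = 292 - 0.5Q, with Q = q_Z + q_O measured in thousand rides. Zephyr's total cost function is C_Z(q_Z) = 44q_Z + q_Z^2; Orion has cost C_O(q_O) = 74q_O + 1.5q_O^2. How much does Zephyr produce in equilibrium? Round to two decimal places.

Zephyr's profit: π_Z = (292 - 0.5Q)q_Z - (44q_Z + q_Z²). Setting ∂π_Z/∂q_Z = 0: 248 - 3q_Z - (1/2)(q_O) = 0.
Orion's first-order condition: 218 - 4q_O - (1/2)(q_Z) = 0.
Rearranging gives the reaction functions q_Z = (248 - (1/2)q_O)/3 and q_O = (218 - (1/2)q_Z)/4.
Solving the pair: q_Z = 75.1489, q_O = 45.1064.

75.15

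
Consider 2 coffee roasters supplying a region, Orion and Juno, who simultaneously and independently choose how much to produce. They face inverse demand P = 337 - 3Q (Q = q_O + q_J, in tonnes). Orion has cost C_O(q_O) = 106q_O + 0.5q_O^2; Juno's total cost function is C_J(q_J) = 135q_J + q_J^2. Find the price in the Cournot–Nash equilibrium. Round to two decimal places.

Orion's profit: π_O = (337 - 3Q)q_O - (106q_O + (1/2)q_O²). Setting ∂π_O/∂q_O = 0: 231 - 7q_O - 3(q_J) = 0.
Juno's profit: π_J = (337 - 3Q)q_J - (135q_J + q_J²). Setting ∂π_J/∂q_J = 0: 202 - 8q_J - 3(q_O) = 0.
Rearranging gives the reaction functions q_O = (231 - 3q_J)/7 and q_J = (202 - 3q_O)/8.
Solving the pair: q_O = 1242/47, q_J = 721/47.
Total output Q = 1963/47, so price P = 337 - 3·(1963/47) = 211.7021.

211.70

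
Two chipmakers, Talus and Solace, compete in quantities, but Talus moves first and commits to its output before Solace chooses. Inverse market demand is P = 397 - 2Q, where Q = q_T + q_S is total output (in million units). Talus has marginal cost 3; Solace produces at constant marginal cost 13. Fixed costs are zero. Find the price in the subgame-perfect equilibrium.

104

Solve by backward induction. Given q_T, the follower Solace maximises π_S = (397 - 2q_T - 2q_S)q_S - 13q_S.
Setting the follower's marginal profit to zero, 384 - 2q_T - 4q_S = 0, i.e. q_S = (384 - 2q_T)/4.
Talus substitutes q_S(q_T) into its own profit: π_T = q_T(397 - 2q_T - (384 - 2q_T)/2) - 3q_T = (205 - q_T)q_T - 3q_T.
Maximising: ∂π_T/∂q_T = 202 - 2q_T = 0, giving q_T = 101.
Then q_S = (384 - 2·101)/4 = 91/2.
Total output Q = 293/2, so price P = 397 - 2·(293/2) = 104.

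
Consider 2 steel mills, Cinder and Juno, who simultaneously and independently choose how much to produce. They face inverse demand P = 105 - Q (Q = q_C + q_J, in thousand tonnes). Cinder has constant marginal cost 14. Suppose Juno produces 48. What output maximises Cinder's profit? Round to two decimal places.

With the rival's output fixed at 48, Cinder's profit is π_C = (105 - 48 - q_C)q_C - (14q_C) = (57 - q_C)q_C - (14q_C).
∂π_C/∂q_C = 43 - 2q_C = 0, so q_C = 43/2.

21.50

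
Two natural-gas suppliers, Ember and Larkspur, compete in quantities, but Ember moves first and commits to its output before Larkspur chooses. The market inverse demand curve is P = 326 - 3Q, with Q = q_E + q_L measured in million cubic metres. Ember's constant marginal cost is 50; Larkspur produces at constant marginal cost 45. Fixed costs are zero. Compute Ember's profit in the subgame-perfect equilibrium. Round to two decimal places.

Solve by backward induction. Given q_E, the follower Larkspur maximises π_L = (326 - 3q_E - 3q_L)q_L - 45q_L.
Follower FOC: 281 - 3q_E - 6q_L = 0, so q_L(q_E) = (281 - 3q_E)/6.
Ember substitutes q_L(q_E) into its own profit: π_E = q_E(326 - 3q_E - (281 - 3q_E)/2) - 50q_E = (371/2 - (3/2)q_E)q_E - 50q_E.
Leader FOC: 271/2 - 3q_E = 0, so q_E = 271/6.
Then q_L = (281 - 3·(271/6))/6 = 97/4.
Price P = 326 - 3·(833/12) = 471/4.
Ember's profit: (471/4 - 50)·(271/6) = 3060.0417.

3060.04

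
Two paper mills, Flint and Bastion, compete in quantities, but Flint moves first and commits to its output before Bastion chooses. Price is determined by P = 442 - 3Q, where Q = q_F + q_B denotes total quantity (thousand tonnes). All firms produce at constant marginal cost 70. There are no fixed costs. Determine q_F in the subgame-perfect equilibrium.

62

The follower Bastion best-responds to any q_F: π_B = (442 - 3Q)q_B - 70q_B.
∂π_B/∂q_B = 372 - 3q_F - 6q_B = 0 gives the reaction function q_B = (372 - 3q_F)/6.
The leader anticipates this reaction. Substituting into P = 442 - 3Q gives P = 256 - (3/2)q_F, so π_F = (256 - (3/2)q_F)q_F - 70q_F.
Maximising: ∂π_F/∂q_F = 186 - 3q_F = 0, giving q_F = 62.
Then q_B = (372 - 3·62)/6 = 31.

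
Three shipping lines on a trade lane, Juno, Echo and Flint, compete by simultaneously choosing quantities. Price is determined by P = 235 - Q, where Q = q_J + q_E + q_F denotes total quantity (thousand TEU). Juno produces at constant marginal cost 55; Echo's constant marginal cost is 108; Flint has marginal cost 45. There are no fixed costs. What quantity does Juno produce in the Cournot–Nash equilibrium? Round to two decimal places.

Juno's profit: π_J = (235 - Q)q_J - (55q_J). Setting ∂π_J/∂q_J = 0: 180 - 2q_J - (q_E + q_F) = 0.
Echo's first-order condition: 127 - 2q_E - (q_J + q_F) = 0.
Flint's profit: π_F = (235 - Q)q_F - (45q_F). Setting ∂π_F/∂q_F = 0: 190 - 2q_F - (q_J + q_E) = 0.
Adding the 3 first-order conditions: 497 − 4Q = 0, so Q = 497/4.
Back-substituting: q_J = (180 − 497/4) = 223/4, q_E = (127 − 497/4) = 11/4, q_F = (190 − 497/4) = 263/4.

55.75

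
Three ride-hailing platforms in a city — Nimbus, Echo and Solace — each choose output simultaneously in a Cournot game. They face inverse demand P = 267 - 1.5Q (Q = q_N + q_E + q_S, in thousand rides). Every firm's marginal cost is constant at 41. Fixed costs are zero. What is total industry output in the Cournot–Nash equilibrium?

113

Each firm earns π_i = (267 - 1.5Q)q_i - 41q_i.
First-order condition (treating rivals' output as given): 226 - 3q_i - (3/2)·Σ_{j≠i} q_j = 0.
By symmetry each firm produces the same amount; substituting Σ_{j≠i} q_j = 2q_i yields q_i = 226/6 = 113/3.
Total output Q = 113/3 + 113/3 + 113/3 = 113.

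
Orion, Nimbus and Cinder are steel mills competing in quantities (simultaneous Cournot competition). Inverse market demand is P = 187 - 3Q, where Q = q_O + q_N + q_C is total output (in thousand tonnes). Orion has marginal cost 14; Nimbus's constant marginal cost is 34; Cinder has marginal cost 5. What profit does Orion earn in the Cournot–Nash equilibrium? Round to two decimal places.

705.33

Orion's profit: π_O = (187 - 3Q)q_O - (14q_O). Setting ∂π_O/∂q_O = 0: 173 - 6q_O - 3(q_N + q_C) = 0.
Nimbus's first-order condition: 153 - 6q_N - 3(q_O + q_C) = 0.
Cinder's profit: π_C = (187 - 3Q)q_C - (5q_C). Setting ∂π_C/∂q_C = 0: 182 - 6q_C - 3(q_O + q_N) = 0.
Adding the 3 first-order conditions: 508 − 12Q = 0, so Q = 127/3.
Back-substituting: q_O = (173 − 127)/3 = 46/3, q_N = (153 − 127)/3 = 26/3, q_C = (182 − 127)/3 = 55/3.
Price P = 187 - 3·(127/3) = 60.
Orion's profit: (60 - 14)·(46/3) = 705.3333.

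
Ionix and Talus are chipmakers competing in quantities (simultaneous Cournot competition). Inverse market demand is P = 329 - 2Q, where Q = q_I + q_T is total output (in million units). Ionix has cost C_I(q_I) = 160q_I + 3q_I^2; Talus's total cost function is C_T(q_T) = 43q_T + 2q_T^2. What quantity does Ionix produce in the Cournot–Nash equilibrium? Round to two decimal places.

Ionix's profit: π_I = (329 - 2Q)q_I - (160q_I + 3q_I²). Setting ∂π_I/∂q_I = 0: 169 - 10q_I - 2(q_T) = 0.
Talus's profit: π_T = (329 - 2Q)q_T - (43q_T + 2q_T²). Setting ∂π_T/∂q_T = 0: 286 - 8q_T - 2(q_I) = 0.
Rearranging gives the reaction functions q_I = (169 - 2q_T)/10 and q_T = (286 - 2q_I)/8.
Substituting one into the other gives q_I = 195/19 and q_T = 1261/38.

10.26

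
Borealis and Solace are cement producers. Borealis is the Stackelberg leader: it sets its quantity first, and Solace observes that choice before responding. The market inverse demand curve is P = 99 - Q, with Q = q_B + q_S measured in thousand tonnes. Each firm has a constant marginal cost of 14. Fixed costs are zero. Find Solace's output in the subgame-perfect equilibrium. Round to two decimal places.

21.25

The follower Solace best-responds to any q_B: π_S = (99 - Q)q_S - 14q_S.
Setting the follower's marginal profit to zero, 85 - q_B - 2q_S = 0, i.e. q_S = (85 - q_B)/2.
The leader anticipates this reaction. Substituting into P = 99 - Q gives P = 113/2 - (1/2)q_B, so π_B = (113/2 - (1/2)q_B)q_B - 14q_B.
Maximising: ∂π_B/∂q_B = 85/2 - q_B = 0, giving q_B = 85/2.
Then q_S = (85 - 85/2)/2 = 85/4.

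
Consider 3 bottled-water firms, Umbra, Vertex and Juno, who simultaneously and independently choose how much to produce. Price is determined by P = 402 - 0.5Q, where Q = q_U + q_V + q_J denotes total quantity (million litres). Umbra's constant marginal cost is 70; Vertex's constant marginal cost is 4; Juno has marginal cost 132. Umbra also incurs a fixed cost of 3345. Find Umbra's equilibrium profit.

10103

Umbra's profit: π_U = (402 - 0.5Q)q_U - (70q_U). Setting ∂π_U/∂q_U = 0: 332 - q_U - (1/2)(q_V + q_J) = 0.
Vertex's profit: π_V = (402 - 0.5Q)q_V - (4q_V). Setting ∂π_V/∂q_V = 0: 398 - q_V - (1/2)(q_U + q_J) = 0.
Juno's first-order condition: 270 - q_J - (1/2)(q_U + q_V) = 0.
Adding the 3 conditions: 1000 − Q − Q = 0, i.e. Q = 500.
Back-substituting: q_U = (332 − 250)/(1/2) = 164, q_V = (398 − 250)/(1/2) = 296, q_J = (270 − 250)/(1/2) = 40.
Price P = 402 - (1/2)·500 = 152.
Umbra's profit: (152 - 70)·164 - 3345 = 10103.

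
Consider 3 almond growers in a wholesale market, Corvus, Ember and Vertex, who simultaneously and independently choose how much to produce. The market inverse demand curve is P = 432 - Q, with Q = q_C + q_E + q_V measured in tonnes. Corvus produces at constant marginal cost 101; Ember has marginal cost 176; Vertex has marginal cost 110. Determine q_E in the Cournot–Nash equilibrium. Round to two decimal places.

Corvus's profit: π_C = (432 - Q)q_C - (101q_C). Setting ∂π_C/∂q_C = 0: 331 - 2q_C - (q_E + q_V) = 0.
Ember's first-order condition: 256 - 2q_E - (q_C + q_V) = 0.
Vertex's profit: π_V = (432 - Q)q_V - (110q_V). Setting ∂π_V/∂q_V = 0: 322 - 2q_V - (q_C + q_E) = 0.
Adding the 3 first-order conditions: 909 − 4Q = 0, so Q = 909/4.
Back-substituting: q_C = (331 − 909/4) = 415/4, q_E = (256 − 909/4) = 115/4, q_V = (322 − 909/4) = 379/4.

28.75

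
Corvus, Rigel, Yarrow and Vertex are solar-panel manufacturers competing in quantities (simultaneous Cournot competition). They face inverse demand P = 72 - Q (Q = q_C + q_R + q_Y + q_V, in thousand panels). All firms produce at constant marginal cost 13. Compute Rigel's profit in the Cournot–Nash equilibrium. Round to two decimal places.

139.24

A representative firm's profit is π_i = q_i(72 - Q) - 13q_i.
First-order condition (treating rivals' output as given): 59 - 2q_i - Σ_{j≠i} q_j = 0.
By symmetry each firm produces the same amount; substituting Σ_{j≠i} q_j = 3q_i yields q_i = 59/5.
Price P = 72 - 236/5 = 124/5.
Rigel's profit: (124/5 - 13)·(59/5) = 139.2400.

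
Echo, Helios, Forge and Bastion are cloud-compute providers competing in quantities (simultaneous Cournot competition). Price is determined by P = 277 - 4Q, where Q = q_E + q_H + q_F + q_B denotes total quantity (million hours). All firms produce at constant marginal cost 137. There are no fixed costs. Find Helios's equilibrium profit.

A representative firm's profit is π_i = q_i(277 - 4Q) - 137q_i.
Setting ∂π_i/∂q_i = 0 with rivals' quantities fixed: 140 - 8q_i - 4·Σ_{j≠i} q_j = 0.
With identical firms every q_j equals q_i, so Σ_{j≠i} q_j = 3q_i and 140 = 20q_i, giving q_i = 7.
Price P = 277 - 4·28 = 165.
Helios's profit: (165 - 137)·7 = 196.

196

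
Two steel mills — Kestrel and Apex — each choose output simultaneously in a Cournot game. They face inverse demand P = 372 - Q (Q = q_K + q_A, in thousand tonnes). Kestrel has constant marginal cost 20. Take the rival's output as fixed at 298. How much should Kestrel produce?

With the rival's output fixed at 298, Kestrel's profit is π_K = (372 - 298 - q_K)q_K - (20q_K) = (74 - q_K)q_K - (20q_K).
∂π_K/∂q_K = 54 - 2q_K = 0, so q_K = 27.

27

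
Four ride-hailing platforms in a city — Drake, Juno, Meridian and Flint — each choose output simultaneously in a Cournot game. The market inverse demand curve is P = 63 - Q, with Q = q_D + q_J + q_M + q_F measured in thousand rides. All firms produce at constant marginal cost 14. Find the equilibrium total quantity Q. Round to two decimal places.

39.20

A representative firm's profit is π_i = q_i(63 - Q) - 14q_i.
First-order condition (treating rivals' output as given): 49 - 2q_i - Σ_{j≠i} q_j = 0.
By symmetry each firm produces the same amount; substituting Σ_{j≠i} q_j = 3q_i yields q_i = 49/5.
Total output Q = 49/5 + 49/5 + 49/5 + 49/5 = 196/5.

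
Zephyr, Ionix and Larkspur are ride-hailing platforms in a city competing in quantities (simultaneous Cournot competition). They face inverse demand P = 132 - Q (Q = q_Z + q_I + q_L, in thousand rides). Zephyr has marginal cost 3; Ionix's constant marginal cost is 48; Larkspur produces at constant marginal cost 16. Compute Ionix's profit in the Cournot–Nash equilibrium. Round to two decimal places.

3.06

Zephyr's profit: π_Z = (132 - Q)q_Z - (3q_Z). Setting ∂π_Z/∂q_Z = 0: 129 - 2q_Z - (q_I + q_L) = 0.
Ionix's first-order condition: 84 - 2q_I - (q_Z + q_L) = 0.
Larkspur's profit: π_L = (132 - Q)q_L - (16q_L). Setting ∂π_L/∂q_L = 0: 116 - 2q_L - (q_Z + q_I) = 0.
Summing all 3 equations gives 329 − 4Q = 0, hence Q = 329/4.
Back-substituting: q_Z = (129 − 329/4) = 187/4, q_I = (84 − 329/4) = 7/4, q_L = (116 − 329/4) = 135/4.
Price P = 132 - 329/4 = 199/4.
Ionix's profit: (199/4 - 48)·(7/4) = 49/16.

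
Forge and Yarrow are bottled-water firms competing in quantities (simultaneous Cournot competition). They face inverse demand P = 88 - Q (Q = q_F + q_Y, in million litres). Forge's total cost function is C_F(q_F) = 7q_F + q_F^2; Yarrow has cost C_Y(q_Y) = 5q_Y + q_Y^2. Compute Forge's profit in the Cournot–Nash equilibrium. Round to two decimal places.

516.28

Forge's profit: π_F = (88 - Q)q_F - (7q_F + q_F²). Setting ∂π_F/∂q_F = 0: 81 - 4q_F - (q_Y) = 0.
Yarrow's first-order condition: 83 - 4q_Y - (q_F) = 0.
Best responses: q_F = (81 - q_Y)/4, q_Y = (83 - q_F)/4.
Solving the pair: q_F = 241/15, q_Y = 251/15.
Price P = 88 - 164/5 = 276/5.
Forge's profit: (276/5)·(241/15) - 7·(241/15) - (241/15)² = 516.2756.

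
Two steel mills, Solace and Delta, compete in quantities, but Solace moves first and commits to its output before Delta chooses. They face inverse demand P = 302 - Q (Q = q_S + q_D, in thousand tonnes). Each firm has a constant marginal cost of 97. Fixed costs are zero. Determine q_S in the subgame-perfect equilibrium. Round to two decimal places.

102.50

Solve by backward induction. Given q_S, the follower Delta maximises π_D = (302 - q_S - q_D)q_D - 97q_D.
Setting the follower's marginal profit to zero, 205 - q_S - 2q_D = 0, i.e. q_D = (205 - q_S)/2.
The leader anticipates this reaction. Substituting into P = 302 - Q gives P = 399/2 - (1/2)q_S, so π_S = (399/2 - (1/2)q_S)q_S - 97q_S.
Maximising: ∂π_S/∂q_S = 205/2 - q_S = 0, giving q_S = 205/2.
Then q_D = (205 - 205/2)/2 = 205/4.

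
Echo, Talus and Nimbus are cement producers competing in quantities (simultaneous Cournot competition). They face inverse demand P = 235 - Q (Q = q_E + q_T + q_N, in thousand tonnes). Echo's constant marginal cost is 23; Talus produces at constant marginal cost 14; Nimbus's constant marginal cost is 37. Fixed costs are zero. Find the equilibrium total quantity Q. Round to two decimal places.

157.75

Echo's profit: π_E = (235 - Q)q_E - (23q_E). Setting ∂π_E/∂q_E = 0: 212 - 2q_E - (q_T + q_N) = 0.
Talus's first-order condition: 221 - 2q_T - (q_E + q_N) = 0.
Nimbus's profit: π_N = (235 - Q)q_N - (37q_N). Setting ∂π_N/∂q_N = 0: 198 - 2q_N - (q_E + q_T) = 0.
Summing all 3 equations gives 631 − 4Q = 0, hence Q = 631/4.
Back-substituting: q_E = (212 − 631/4) = 217/4, q_T = (221 − 631/4) = 253/4, q_N = (198 − 631/4) = 161/4.
Total output Q = 217/4 + 253/4 + 161/4 = 631/4.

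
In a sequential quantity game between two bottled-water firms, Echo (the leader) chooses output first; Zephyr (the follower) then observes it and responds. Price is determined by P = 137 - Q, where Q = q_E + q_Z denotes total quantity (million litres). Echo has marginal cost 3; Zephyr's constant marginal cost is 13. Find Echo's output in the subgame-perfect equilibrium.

The follower Zephyr best-responds to any q_E: π_Z = (137 - Q)q_Z - 13q_Z.
Follower FOC: 124 - q_E - 2q_Z = 0, so q_Z(q_E) = (124 - q_E)/2.
The leader anticipates this reaction. Substituting into P = 137 - Q gives P = 75 - (1/2)q_E, so π_E = (75 - (1/2)q_E)q_E - 3q_E.
Leader FOC: 72 - q_E = 0, so q_E = 72.
Then q_Z = (124 - 72)/2 = 26.

72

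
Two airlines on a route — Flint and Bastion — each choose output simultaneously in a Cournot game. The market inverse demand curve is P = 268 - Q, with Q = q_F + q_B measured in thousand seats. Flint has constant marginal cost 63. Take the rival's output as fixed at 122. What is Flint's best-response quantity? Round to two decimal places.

With the rival's output fixed at 122, Flint's profit is π_F = (268 - 122 - q_F)q_F - (63q_F) = (146 - q_F)q_F - (63q_F).
∂π_F/∂q_F = 83 - 2q_F = 0, so q_F = 83/2.

41.50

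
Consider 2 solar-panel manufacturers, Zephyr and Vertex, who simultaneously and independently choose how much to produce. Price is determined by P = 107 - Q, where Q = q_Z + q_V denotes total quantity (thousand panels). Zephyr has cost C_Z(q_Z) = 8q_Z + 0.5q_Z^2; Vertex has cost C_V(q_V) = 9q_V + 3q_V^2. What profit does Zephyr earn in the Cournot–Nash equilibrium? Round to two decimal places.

Zephyr's profit: π_Z = (107 - Q)q_Z - (8q_Z + (1/2)q_Z²). Setting ∂π_Z/∂q_Z = 0: 99 - 3q_Z - (q_V) = 0.
Vertex's profit: π_V = (107 - Q)q_V - (9q_V + 3q_V²). Setting ∂π_V/∂q_V = 0: 98 - 8q_V - (q_Z) = 0.
So q_Z = (99 - q_V)/3 and q_V = (98 - q_Z)/8.
Solving the pair: q_Z = 694/23, q_V = 195/23.
Price P = 107 - 889/23 = 1572/23.
Zephyr's profit: (1572/23)·(694/23) - 8·(694/23) - (1/2)(694/23)² = 1365.6975.

1365.70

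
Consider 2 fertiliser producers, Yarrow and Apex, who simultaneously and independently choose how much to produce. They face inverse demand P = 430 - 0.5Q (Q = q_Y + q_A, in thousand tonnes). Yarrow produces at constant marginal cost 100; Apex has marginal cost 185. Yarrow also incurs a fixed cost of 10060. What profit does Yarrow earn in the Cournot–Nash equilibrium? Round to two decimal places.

Yarrow's profit: π_Y = (430 - 0.5Q)q_Y - (100q_Y). Setting ∂π_Y/∂q_Y = 0: 330 - q_Y - (1/2)(q_A) = 0.
Apex's first-order condition: 245 - q_A - (1/2)(q_Y) = 0.
Rearranging gives the reaction functions q_Y = (330 - (1/2)q_A) and q_A = (245 - (1/2)q_Y).
Substituting one into the other gives q_Y = 830/3 and q_A = 320/3.
Price P = 430 - (1/2)·(1150/3) = 715/3.
Yarrow's profit: (715/3 - 100)·(830/3) - 10060 = 28212.2222.

28212.22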